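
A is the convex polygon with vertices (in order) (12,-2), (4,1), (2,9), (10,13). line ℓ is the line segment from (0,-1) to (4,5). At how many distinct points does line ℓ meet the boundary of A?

1

The segment meets the boundary at (3.273,3.909).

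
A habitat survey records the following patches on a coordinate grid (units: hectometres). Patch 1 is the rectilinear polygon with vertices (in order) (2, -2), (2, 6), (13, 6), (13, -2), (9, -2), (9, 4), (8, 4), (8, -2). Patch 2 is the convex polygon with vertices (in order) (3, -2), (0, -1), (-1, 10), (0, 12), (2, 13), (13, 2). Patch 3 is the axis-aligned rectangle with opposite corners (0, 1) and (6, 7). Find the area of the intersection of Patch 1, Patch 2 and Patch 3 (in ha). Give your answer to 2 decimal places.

20.00

The intersection is the polygon with vertices (6,6), (6,1), (2,1), (2,6).
By the shoelace formula its area is 20.00.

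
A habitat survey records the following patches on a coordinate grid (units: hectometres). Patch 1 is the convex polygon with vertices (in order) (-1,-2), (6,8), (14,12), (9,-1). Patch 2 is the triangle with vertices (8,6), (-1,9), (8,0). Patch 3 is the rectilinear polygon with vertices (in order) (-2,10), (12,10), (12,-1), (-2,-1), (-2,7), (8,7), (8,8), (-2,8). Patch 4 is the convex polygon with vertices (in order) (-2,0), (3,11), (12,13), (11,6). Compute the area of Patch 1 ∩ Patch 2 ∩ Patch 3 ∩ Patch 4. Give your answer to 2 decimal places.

The intersection is the polygon with vertices (8,4.615), (4.842,3.158), (3.529,4.471), (5.243,6.919), (8,6).
By the shoelace formula its area is 10.29.

10.29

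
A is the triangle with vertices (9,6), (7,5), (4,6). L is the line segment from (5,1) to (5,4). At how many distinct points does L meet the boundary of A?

0

The segment lies entirely outside A and never meets its boundary.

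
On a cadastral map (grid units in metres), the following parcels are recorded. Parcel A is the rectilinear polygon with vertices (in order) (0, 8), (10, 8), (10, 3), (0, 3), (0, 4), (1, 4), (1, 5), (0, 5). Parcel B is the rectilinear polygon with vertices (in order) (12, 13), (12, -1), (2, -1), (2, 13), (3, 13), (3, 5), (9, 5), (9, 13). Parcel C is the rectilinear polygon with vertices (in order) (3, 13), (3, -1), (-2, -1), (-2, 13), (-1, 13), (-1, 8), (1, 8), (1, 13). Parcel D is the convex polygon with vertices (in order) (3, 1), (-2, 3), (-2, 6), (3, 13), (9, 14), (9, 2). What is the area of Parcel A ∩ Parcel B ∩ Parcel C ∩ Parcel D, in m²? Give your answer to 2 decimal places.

5.00

The intersection is the polygon with vertices (3,3), (2,3), (2,8), (3,8), (3,5).
By the shoelace formula its area is 5.00.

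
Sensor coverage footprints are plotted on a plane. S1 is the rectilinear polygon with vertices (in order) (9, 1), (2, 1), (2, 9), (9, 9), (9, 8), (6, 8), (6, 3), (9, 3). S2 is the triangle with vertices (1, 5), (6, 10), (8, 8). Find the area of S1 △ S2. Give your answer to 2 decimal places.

|S1| = 41, |S2| = 10, |S1∩S2| = 7.8571.
|S1 △ S2| = |S1| + |S2| − 2·|S1∩S2| = 41 + 10 − 15.7143 = 35.29.

35.29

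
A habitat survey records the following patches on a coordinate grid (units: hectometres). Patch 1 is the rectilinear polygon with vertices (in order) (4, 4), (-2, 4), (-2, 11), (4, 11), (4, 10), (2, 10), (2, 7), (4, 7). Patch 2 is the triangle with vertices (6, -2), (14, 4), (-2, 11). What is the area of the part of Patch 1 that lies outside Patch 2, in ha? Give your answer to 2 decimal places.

20.58

|Patch 1| = 36, |Patch 1∩Patch 2| = 15.4231.
|Patch 1 ∖ Patch 2| = |Patch 1| − |Patch 1∩Patch 2| = 36 − 15.4231 = 20.58.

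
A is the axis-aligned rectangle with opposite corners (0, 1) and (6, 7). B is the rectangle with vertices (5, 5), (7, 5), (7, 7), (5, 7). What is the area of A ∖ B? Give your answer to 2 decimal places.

|A∩B|: x∈[5,6], y∈[5,7] → 1·2 = 2.
|A| = 36.
|A ∖ B| = |A| − |A∩B| = 36 − 2 = 34.00.

34.00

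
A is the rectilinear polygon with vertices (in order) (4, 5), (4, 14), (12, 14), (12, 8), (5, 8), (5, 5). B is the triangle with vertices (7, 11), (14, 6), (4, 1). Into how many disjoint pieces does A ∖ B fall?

1

A ∖ B is a single connected region.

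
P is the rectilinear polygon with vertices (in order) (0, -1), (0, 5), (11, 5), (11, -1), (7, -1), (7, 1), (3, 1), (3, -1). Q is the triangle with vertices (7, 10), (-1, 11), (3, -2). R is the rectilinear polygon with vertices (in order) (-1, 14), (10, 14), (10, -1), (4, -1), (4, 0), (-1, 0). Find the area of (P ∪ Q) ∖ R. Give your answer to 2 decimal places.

|P ∪ Q| = 93.9487.
|(P ∪ Q) ∩ R| = 84.1282.
|(P ∪ Q) ∖ R| = 93.9487 − 84.1282 = 9.82.

9.82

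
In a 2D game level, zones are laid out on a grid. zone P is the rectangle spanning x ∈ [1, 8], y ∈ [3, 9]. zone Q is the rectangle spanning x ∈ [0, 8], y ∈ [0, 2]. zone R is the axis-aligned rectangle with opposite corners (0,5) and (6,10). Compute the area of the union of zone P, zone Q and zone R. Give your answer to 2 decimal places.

By inclusion–exclusion:
Individual areas: |zone P| = 42, |zone Q| = 16, |zone R| = 30.
|zone P∩zone Q| = 0 (no overlap).
|zone P∩zone R|: x∈[1,6], y∈[5,9] → 5·4 = 20.
|zone Q∩zone R| = 0 (no overlap).
|zone P∩zone Q∩zone R| = 0.
|zone P ∪ zone Q ∪ zone R| = 88 − 20 + 0 = 68.00.

68.00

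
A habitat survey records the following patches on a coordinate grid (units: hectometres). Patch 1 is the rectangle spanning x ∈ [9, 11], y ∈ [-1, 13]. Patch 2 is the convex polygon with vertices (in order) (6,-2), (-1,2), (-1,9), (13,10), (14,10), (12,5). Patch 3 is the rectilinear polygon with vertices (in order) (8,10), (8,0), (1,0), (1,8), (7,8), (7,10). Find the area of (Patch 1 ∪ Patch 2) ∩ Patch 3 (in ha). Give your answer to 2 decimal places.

56.92

The region (Patch 1 ∪ Patch 2) ∩ Patch 3 is the polygon with vertices (7.714,0), (2.5,0), (1,0.857), (1,8), (7,8), (7,9.571), (8,9.643), (8,0.333).
By the shoelace formula its area is 56.92.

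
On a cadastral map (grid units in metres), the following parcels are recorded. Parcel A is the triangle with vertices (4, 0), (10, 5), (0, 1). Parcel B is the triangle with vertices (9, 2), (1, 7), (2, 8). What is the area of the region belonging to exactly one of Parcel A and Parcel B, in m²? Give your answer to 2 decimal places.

18.72

|Parcel A| = 13, |Parcel B| = 6.5, |Parcel A∩Parcel B| = 0.3879.
|Parcel A △ Parcel B| = |Parcel A| + |Parcel B| − 2·|Parcel A∩Parcel B| = 13 + 6.5 − 0.7758 = 18.72.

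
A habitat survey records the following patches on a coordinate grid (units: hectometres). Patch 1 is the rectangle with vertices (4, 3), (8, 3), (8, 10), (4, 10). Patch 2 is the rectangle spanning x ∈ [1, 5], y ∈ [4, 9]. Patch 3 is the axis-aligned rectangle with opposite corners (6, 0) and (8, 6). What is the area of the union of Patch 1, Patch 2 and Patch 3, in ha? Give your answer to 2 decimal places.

49.00

By inclusion–exclusion:
Individual areas: |Patch 1| = 28, |Patch 2| = 20, |Patch 3| = 12.
|Patch 1∩Patch 2|: x∈[4,5], y∈[4,9] → 1·5 = 5.
|Patch 1∩Patch 3|: x∈[6,8], y∈[3,6] → 2·3 = 6.
|Patch 2∩Patch 3| = 0 (no overlap).
|Patch 1∩Patch 2∩Patch 3| = 0.
|Patch 1 ∪ Patch 2 ∪ Patch 3| = 60 − 11 + 0 = 49.00.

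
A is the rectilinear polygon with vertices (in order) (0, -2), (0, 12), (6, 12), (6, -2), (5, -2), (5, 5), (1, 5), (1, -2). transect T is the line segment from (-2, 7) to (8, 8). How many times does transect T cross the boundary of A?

2

The segment meets the boundary at (6,7.8), (0,7.2).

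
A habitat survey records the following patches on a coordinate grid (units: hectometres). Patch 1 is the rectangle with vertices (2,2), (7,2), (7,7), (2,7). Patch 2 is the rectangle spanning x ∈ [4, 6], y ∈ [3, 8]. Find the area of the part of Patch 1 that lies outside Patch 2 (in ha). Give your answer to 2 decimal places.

|Patch 1∩Patch 2|: x∈[4,6], y∈[3,7] → 2·4 = 8.
|Patch 1| = 25.
|Patch 1 ∖ Patch 2| = |Patch 1| − |Patch 1∩Patch 2| = 25 − 8 = 17.00.

17.00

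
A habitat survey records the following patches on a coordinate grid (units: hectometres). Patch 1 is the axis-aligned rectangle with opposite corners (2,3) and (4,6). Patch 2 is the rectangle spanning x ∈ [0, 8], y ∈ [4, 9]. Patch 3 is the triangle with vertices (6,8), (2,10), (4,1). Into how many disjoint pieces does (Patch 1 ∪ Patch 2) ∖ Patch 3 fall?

(Patch 1 ∪ Patch 2) ∖ Patch 3 splits into 2 disjoint pieces (area 15.3333, area 13.2857).

2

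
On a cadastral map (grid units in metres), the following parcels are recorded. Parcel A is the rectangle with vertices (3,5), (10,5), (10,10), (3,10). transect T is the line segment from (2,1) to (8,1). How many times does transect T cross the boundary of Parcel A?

The segment lies entirely outside Parcel A and never meets its boundary.

0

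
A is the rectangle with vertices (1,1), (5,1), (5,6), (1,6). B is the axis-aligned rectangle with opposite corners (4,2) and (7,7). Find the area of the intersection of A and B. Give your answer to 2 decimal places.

4.00

|A∩B|: x∈[4,5], y∈[2,6] → 1·4 = 4.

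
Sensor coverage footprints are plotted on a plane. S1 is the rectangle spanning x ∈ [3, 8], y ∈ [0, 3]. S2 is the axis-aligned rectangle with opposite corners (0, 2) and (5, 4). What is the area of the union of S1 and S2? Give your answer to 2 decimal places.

By inclusion–exclusion:
Individual areas: |S1| = 15, |S2| = 10.
|S1∩S2|: x∈[3,5], y∈[2,3] → 2·1 = 2.
|S1 ∪ S2| = 25 − 2 = 23.00.

23.00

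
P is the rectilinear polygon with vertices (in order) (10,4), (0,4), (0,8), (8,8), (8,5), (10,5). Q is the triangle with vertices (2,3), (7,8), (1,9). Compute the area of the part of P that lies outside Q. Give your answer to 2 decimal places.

|P| = 34, |P∩Q| = 14.
|P ∖ Q| = |P| − |P∩Q| = 34 − 14 = 20.00.

20.00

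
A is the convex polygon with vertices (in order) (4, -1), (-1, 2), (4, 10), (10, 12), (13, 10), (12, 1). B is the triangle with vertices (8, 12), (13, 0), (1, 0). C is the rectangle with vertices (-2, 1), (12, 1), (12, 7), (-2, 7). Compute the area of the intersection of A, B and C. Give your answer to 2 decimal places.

The intersection is the polygon with vertices (5.083,7), (10.083,7), (12,2.4), (12,1), (1.583,1).
By the shoelace formula its area is 47.59.

47.59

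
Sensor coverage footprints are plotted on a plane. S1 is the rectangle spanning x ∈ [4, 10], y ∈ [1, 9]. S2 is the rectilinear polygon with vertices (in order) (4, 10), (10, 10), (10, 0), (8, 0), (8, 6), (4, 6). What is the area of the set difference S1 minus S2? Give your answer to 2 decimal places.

20.00

|S1| = 48, |S1∩S2| = 28.
|S1 ∖ S2| = |S1| − |S1∩S2| = 48 − 28 = 20.00.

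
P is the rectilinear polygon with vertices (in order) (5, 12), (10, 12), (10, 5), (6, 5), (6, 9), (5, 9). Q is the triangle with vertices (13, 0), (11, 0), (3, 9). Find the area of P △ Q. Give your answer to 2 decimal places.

38.47

|P| = 31, |Q| = 9, |P∩Q| = 0.7653.
|P △ Q| = |P| + |Q| − 2·|P∩Q| = 31 + 9 − 1.5306 = 38.47.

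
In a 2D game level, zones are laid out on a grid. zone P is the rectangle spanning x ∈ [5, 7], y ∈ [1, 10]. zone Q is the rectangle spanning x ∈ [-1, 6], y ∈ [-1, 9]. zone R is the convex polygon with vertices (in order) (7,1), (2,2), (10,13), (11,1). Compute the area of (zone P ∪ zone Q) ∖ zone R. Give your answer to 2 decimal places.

|zone P ∪ zone Q| = 80.
|(zone P ∪ zone Q) ∩ zone R| = 19.6875.
|(zone P ∪ zone Q) ∖ zone R| = 80 − 19.6875 = 60.31.

60.31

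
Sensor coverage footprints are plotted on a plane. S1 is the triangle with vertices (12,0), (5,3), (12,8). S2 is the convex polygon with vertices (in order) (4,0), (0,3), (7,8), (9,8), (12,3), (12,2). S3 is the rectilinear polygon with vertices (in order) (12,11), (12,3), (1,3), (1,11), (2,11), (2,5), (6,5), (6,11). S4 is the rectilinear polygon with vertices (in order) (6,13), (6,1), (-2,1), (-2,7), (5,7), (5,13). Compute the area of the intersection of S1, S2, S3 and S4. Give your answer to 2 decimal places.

0.36

The intersection is the polygon with vertices (5,3), (6,3.714), (6,3).
By the shoelace formula its area is 0.36.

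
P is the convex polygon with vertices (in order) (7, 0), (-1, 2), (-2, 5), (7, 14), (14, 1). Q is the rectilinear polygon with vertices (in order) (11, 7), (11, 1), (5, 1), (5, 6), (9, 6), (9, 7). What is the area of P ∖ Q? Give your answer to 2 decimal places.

|P| = 123, |P∩Q| = 31.9505.
|P ∖ Q| = |P| − |P∩Q| = 123 − 31.9505 = 91.05.

91.05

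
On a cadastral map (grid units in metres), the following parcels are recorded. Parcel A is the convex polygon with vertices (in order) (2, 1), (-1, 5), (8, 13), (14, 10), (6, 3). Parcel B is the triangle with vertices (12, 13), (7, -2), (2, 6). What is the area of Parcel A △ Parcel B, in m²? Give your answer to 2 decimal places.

56.71

|Parcel A| = 81, |Parcel B| = 57.5, |Parcel A∩Parcel B| = 40.8936.
|Parcel A △ Parcel B| = |Parcel A| + |Parcel B| − 2·|Parcel A∩Parcel B| = 81 + 57.5 − 81.7871 = 56.71.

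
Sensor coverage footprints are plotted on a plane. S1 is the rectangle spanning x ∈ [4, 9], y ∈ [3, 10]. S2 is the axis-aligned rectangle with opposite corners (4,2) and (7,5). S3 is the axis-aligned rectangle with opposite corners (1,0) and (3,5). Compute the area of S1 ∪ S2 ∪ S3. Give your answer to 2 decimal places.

48.00

By inclusion–exclusion:
Individual areas: |S1| = 35, |S2| = 9, |S3| = 10.
|S1∩S2|: x∈[4,7], y∈[3,5] → 3·2 = 6.
|S1∩S3| = 0 (no overlap).
|S2∩S3| = 0 (no overlap).
|S1∩S2∩S3| = 0.
|S1 ∪ S2 ∪ S3| = 54 − 6 + 0 = 48.00.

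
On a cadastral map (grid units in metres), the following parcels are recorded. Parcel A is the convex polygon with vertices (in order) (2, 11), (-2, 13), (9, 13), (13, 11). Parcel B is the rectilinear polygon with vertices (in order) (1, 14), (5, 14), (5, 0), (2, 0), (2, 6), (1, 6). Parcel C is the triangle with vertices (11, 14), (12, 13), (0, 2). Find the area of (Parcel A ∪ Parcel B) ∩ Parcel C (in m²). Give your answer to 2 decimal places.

|Parcel A ∪ Parcel B| = 64.25.
|(Parcel A ∪ Parcel B) ∩ Parcel C| = 4.06.

4.06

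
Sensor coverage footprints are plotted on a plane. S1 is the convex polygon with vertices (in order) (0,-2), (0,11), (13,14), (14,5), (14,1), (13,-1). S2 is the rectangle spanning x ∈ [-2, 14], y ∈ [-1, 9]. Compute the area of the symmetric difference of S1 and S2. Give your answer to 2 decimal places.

|S1| = 191.5, |S2| = 160, |S1∩S2| = 138.1111.
|S1 △ S2| = |S1| + |S2| − 2·|S1∩S2| = 191.5 + 160 − 276.2222 = 75.28.

75.28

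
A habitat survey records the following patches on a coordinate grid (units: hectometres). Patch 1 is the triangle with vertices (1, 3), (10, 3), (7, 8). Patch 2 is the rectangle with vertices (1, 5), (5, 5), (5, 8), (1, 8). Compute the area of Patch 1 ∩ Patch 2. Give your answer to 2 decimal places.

The intersection is the polygon with vertices (5,6.333), (5,5), (3.4,5).
By the shoelace formula its area is 1.07.

1.07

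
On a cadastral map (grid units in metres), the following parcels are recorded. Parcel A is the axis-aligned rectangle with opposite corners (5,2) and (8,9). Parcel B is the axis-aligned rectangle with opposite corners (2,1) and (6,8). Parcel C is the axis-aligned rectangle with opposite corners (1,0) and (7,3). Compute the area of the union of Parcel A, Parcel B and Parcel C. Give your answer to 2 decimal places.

52.00

By inclusion–exclusion:
Individual areas: |Parcel A| = 21, |Parcel B| = 28, |Parcel C| = 18.
|Parcel A∩Parcel B|: x∈[5,6], y∈[2,8] → 1·6 = 6.
|Parcel A∩Parcel C|: x∈[5,7], y∈[2,3] → 2·1 = 2.
|Parcel B∩Parcel C|: x∈[2,6], y∈[1,3] → 4·2 = 8.
|Parcel A∩Parcel B∩Parcel C| = 1.
|Parcel A ∪ Parcel B ∪ Parcel C| = 67 − 16 + 1 = 52.00.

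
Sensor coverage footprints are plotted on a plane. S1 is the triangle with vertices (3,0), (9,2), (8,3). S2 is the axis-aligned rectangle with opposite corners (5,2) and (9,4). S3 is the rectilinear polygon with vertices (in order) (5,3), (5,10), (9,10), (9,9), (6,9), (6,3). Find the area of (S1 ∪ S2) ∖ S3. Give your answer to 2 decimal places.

9.67

|S1 ∪ S2| = 10.6667.
|(S1 ∪ S2) ∩ S3| = 1.
|(S1 ∪ S2) ∖ S3| = 10.6667 − 1 = 9.67.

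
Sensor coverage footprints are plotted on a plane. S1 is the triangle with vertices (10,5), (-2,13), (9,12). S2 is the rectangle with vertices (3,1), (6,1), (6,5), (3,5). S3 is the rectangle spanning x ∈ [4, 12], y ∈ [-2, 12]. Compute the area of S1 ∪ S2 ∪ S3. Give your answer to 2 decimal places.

127.50

By inclusion–exclusion:
Individual areas: |S1| = 38, |S2| = 12, |S3| = 112.
|S1∩S2| = 0.
|S1∩S3| = 26.5.
|S2∩S3|: x∈[4,6], y∈[1,5] → 2·4 = 8.
|S1∩S2∩S3| = 0.
|S1 ∪ S2 ∪ S3| = 162 − 34.5 + 0 = 127.50.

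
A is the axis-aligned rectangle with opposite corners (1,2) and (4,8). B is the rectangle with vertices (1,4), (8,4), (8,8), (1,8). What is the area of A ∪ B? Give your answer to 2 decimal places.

By inclusion–exclusion:
Individual areas: |A| = 18, |B| = 28.
|A∩B|: x∈[1,4], y∈[4,8] → 3·4 = 12.
|A ∪ B| = 46 − 12 = 34.00.

34.00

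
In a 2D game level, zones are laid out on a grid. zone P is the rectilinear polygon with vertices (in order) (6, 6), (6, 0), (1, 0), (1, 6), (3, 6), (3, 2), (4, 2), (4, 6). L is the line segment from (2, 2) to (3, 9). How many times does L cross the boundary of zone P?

1

The segment meets the boundary at (2.571,6).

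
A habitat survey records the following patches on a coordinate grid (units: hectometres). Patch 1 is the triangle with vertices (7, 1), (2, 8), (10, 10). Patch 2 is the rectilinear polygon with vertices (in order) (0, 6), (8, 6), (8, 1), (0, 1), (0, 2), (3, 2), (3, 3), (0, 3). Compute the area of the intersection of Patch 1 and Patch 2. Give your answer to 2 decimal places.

12.43

The intersection is the polygon with vertices (3.429,6), (8,6), (8,4), (7,1).
By the shoelace formula its area is 12.43.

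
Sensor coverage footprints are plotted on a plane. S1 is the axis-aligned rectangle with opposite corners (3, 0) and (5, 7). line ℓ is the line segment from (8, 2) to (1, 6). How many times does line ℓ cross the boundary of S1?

2

The segment meets the boundary at (3,4.857), (5,3.714).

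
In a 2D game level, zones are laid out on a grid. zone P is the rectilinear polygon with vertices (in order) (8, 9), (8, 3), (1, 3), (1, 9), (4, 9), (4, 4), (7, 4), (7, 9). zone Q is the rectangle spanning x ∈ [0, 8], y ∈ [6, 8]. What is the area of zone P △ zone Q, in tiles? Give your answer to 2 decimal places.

27.00

|zone P| = 27, |zone Q| = 16, |zone P∩zone Q| = 8.
|zone P △ zone Q| = |zone P| + |zone Q| − 2·|zone P∩zone Q| = 27 + 16 − 16 = 27.00.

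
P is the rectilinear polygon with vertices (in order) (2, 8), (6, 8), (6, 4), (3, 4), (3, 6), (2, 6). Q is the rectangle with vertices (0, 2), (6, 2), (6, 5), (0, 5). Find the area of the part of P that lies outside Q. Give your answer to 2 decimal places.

11.00

|P| = 14, |P∩Q| = 3.
|P ∖ Q| = |P| − |P∩Q| = 14 − 3 = 11.00.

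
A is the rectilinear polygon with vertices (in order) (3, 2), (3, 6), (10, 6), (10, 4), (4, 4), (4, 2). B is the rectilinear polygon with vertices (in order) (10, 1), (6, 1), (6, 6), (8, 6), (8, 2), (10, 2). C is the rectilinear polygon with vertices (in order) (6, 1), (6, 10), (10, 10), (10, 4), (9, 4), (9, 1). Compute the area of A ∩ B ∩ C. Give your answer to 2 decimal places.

The intersection is the polygon with vertices (8,4), (6,4), (6,6), (8,6).
By the shoelace formula its area is 4.00.

4.00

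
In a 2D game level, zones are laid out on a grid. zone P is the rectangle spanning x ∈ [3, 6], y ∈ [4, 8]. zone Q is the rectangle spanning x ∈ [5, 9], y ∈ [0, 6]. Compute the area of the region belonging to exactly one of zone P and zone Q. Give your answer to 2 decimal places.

32.00

|zone P∩zone Q|: x∈[5,6], y∈[4,6] → 1·2 = 2.
|zone P △ zone Q| = |zone P| + |zone Q| − 2·|zone P∩zone Q| = 12 + 24 − 4 = 32.00.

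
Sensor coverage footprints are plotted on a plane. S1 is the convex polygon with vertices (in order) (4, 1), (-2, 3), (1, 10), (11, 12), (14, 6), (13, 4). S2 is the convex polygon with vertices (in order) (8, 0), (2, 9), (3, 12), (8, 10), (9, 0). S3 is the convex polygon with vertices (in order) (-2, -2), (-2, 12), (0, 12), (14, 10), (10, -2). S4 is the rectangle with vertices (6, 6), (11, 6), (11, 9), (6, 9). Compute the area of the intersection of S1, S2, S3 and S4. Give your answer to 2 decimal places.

The intersection is the polygon with vertices (8.4,6), (6,6), (6,9), (8.1,9).
By the shoelace formula its area is 6.75.

6.75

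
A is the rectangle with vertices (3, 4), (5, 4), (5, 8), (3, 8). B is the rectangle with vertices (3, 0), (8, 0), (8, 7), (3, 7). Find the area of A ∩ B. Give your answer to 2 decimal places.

|A∩B|: x∈[3,5], y∈[4,7] → 2·3 = 6.

6.00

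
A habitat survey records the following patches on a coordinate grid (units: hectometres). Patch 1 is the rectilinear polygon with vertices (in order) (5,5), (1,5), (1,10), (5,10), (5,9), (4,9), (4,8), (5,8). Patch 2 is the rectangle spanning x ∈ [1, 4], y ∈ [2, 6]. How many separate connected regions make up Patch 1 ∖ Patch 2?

1

Patch 1 ∖ Patch 2 is a single connected region.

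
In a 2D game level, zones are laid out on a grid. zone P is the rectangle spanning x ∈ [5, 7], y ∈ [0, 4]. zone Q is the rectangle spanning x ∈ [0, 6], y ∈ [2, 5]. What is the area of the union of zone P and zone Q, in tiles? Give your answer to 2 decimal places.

By inclusion–exclusion:
Individual areas: |zone P| = 8, |zone Q| = 18.
|zone P∩zone Q|: x∈[5,6], y∈[2,4] → 1·2 = 2.
|zone P ∪ zone Q| = 26 − 2 = 24.00.

24.00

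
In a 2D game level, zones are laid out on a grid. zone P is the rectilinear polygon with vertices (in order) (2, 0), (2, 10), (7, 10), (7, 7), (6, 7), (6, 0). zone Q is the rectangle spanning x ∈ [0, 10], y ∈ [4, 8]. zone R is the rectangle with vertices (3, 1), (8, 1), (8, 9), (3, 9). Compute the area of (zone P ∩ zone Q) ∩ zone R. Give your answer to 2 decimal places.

The region (zone P ∩ zone Q) ∩ zone R is the polygon with vertices (7,8), (7,7), (6,7), (6,4), (3,4), (3,8).
By the shoelace formula its area is 13.00.

13.00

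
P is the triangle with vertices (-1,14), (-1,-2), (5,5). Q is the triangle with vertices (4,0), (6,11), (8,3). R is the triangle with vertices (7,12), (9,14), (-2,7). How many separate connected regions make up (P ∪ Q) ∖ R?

2

(P ∪ Q) ∖ R splits into 2 disjoint pieces (area 56.8869, area 9.4778).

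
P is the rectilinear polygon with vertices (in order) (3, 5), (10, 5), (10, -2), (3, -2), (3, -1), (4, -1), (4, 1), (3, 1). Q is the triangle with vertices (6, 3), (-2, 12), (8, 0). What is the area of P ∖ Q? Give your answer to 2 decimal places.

|P| = 47, |P∩Q| = 1.6389.
|P ∖ Q| = |P| − |P∩Q| = 47 − 1.6389 = 45.36.

45.36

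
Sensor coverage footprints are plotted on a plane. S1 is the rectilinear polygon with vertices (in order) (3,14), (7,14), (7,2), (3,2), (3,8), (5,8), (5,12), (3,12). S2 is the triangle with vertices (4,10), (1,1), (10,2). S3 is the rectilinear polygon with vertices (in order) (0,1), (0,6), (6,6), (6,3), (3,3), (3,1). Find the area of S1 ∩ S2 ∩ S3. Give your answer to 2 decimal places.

9.00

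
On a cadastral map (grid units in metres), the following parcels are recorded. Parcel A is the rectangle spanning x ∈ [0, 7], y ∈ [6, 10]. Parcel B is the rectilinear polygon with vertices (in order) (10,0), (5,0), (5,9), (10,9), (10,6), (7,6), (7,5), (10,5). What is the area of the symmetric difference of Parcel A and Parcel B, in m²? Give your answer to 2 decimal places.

|Parcel A| = 28, |Parcel B| = 42, |Parcel A∩Parcel B| = 6.
|Parcel A △ Parcel B| = |Parcel A| + |Parcel B| − 2·|Parcel A∩Parcel B| = 28 + 42 − 12 = 58.00.

58.00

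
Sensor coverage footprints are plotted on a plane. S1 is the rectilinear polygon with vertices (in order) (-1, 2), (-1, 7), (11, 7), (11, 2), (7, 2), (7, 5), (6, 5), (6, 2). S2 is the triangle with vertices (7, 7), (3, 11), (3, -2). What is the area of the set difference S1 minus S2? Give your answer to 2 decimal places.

42.57

|S1| = 57, |S1∩S2| = 14.4306.
|S1 ∖ S2| = |S1| − |S1∩S2| = 57 − 14.4306 = 42.57.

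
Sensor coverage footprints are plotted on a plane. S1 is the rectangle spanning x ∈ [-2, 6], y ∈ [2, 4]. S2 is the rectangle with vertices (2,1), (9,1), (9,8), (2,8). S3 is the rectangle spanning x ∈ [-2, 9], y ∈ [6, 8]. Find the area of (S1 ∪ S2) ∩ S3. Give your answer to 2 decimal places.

The region (S1 ∪ S2) ∩ S3 is the polygon with vertices (2,8), (9,8), (9,6), (2,6).
By the shoelace formula its area is 14.00.

14.00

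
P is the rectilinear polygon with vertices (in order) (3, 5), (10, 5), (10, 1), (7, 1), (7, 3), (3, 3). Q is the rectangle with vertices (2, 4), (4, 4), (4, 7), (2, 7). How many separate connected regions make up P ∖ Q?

1

P ∖ Q is a single connected region.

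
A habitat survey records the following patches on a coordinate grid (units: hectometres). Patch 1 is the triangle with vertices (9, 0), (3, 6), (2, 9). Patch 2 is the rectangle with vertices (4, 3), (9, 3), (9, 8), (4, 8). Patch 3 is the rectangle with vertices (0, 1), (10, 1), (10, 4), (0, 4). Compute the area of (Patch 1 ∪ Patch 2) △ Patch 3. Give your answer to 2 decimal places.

46.65

|Patch 1 ∪ Patch 2| = 28.4286.
|(Patch 1 ∪ Patch 2) ∩ Patch 3| = 5.8889.
|(Patch 1 ∪ Patch 2) △ Patch 3| = 28.4286 + 30 − 11.7778 = 46.65.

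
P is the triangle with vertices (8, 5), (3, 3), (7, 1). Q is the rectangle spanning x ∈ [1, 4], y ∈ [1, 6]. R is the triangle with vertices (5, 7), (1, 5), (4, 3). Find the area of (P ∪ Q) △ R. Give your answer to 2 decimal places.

|P ∪ Q| = 23.55.
|(P ∪ Q) ∩ R| = 5.0222.
|(P ∪ Q) △ R| = 23.55 + 7 − 10.0444 = 20.51.

20.51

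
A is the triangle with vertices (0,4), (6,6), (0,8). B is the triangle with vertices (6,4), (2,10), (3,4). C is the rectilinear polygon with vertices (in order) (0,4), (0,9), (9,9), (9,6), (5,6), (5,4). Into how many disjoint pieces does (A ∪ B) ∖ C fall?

3

(A ∪ B) ∖ C splits into 3 disjoint pieces (area 0.25, area 0.1667, area 0.75).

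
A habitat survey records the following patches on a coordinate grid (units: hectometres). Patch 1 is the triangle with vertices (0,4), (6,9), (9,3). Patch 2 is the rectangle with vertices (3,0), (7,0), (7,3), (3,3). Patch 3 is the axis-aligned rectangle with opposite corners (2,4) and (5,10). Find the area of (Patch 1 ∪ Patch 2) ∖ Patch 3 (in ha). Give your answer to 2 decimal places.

28.75

|Patch 1 ∪ Patch 2| = 37.5.
|(Patch 1 ∪ Patch 2) ∩ Patch 3| = 8.75.
|(Patch 1 ∪ Patch 2) ∖ Patch 3| = 37.5 − 8.75 = 28.75.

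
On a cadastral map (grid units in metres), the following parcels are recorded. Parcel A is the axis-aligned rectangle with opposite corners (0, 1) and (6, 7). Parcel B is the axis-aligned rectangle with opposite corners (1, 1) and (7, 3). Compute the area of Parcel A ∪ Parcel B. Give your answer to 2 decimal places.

38.00

By inclusion–exclusion:
Individual areas: |Parcel A| = 36, |Parcel B| = 12.
|Parcel A∩Parcel B|: x∈[1,6], y∈[1,3] → 5·2 = 10.
|Parcel A ∪ Parcel B| = 48 − 10 = 38.00.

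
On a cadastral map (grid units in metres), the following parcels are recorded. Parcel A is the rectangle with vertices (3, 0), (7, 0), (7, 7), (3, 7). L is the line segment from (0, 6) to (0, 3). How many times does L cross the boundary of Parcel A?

0

The segment lies entirely outside Parcel A and never meets its boundary.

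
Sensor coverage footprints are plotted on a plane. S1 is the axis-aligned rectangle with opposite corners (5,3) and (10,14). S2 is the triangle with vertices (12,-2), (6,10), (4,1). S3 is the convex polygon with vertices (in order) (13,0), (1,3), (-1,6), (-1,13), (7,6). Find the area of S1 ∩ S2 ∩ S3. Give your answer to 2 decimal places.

The intersection is the polygon with vertices (5,5.5), (5.419,7.384), (7,6), (9,4), (9.5,3), (5,3).
By the shoelace formula its area is 11.53.

11.53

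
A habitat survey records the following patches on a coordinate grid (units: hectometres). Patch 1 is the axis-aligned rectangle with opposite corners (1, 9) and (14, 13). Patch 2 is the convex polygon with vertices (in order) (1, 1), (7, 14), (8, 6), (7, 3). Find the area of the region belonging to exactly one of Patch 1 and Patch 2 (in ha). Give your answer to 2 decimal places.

|Patch 1| = 52, |Patch 2| = 38.5, |Patch 1∩Patch 2| = 7.0385.
|Patch 1 △ Patch 2| = |Patch 1| + |Patch 2| − 2·|Patch 1∩Patch 2| = 52 + 38.5 − 14.0769 = 76.42.

76.42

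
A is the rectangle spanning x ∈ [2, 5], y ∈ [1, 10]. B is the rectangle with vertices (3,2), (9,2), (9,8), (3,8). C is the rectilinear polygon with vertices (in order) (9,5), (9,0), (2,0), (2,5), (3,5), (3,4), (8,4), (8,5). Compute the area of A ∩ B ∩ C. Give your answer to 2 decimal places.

4.00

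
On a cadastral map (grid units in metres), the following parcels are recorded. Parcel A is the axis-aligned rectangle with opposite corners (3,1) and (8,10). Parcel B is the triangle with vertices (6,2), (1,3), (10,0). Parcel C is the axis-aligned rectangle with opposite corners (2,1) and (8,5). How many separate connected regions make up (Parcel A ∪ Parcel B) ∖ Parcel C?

(Parcel A ∪ Parcel B) ∖ Parcel C splits into 3 disjoint pieces (area 25, area 0.5, area 0.0667).

3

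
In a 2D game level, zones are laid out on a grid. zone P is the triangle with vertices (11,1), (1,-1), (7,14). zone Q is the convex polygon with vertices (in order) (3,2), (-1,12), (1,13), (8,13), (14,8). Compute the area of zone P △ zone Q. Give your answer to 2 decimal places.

92.24

|zone P| = 69, |zone Q| = 96, |zone P∩zone Q| = 36.3815.
|zone P △ zone Q| = |zone P| + |zone Q| − 2·|zone P∩zone Q| = 69 + 96 − 72.763 = 92.24.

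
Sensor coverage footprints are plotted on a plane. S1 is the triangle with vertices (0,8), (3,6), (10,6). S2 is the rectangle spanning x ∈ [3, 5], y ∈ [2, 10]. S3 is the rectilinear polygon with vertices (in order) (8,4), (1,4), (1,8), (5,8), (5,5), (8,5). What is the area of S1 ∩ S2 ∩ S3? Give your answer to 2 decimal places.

2.40

The intersection is the polygon with vertices (3,7.4), (5,7), (5,6), (3,6).
By the shoelace formula its area is 2.40.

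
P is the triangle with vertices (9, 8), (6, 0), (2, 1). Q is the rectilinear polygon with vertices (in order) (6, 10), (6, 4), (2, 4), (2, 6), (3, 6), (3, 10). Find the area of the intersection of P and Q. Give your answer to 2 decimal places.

0.50

The intersection is the polygon with vertices (6,5), (6,4), (5,4).
By the shoelace formula its area is 0.50.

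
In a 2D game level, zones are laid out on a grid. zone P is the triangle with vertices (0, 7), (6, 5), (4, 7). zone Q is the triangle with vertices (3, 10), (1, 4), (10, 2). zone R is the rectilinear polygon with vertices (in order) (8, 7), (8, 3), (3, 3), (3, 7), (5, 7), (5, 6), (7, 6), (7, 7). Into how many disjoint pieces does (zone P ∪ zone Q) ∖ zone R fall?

(zone P ∪ zone Q) ∖ zone R splits into 2 disjoint pieces (area 12.0444, area 2.5357).

2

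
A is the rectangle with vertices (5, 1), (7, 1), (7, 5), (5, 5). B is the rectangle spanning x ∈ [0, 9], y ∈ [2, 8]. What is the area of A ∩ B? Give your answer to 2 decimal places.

6.00

|A∩B|: x∈[5,7], y∈[2,5] → 2·3 = 6.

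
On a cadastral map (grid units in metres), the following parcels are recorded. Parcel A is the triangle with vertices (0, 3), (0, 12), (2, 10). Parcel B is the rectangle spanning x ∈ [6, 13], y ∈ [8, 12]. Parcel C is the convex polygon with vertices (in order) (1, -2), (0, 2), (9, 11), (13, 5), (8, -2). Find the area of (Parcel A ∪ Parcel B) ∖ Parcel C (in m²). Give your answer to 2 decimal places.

|Parcel A ∪ Parcel B| = 37.
|(Parcel A ∪ Parcel B) ∩ Parcel C| = 7.5.
|(Parcel A ∪ Parcel B) ∖ Parcel C| = 37 − 7.5 = 29.50.

29.50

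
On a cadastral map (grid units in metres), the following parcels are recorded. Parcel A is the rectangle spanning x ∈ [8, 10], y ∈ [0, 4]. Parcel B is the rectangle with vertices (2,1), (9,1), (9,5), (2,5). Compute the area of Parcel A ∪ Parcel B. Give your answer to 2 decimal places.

33.00

By inclusion–exclusion:
Individual areas: |Parcel A| = 8, |Parcel B| = 28.
|Parcel A∩Parcel B|: x∈[8,9], y∈[1,4] → 1·3 = 3.
|Parcel A ∪ Parcel B| = 36 − 3 = 33.00.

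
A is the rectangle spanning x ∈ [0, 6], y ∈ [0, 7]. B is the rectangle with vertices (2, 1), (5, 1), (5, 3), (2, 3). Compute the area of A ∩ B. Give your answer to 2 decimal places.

|A∩B|: x∈[2,5], y∈[1,3] → 3·2 = 6.

6.00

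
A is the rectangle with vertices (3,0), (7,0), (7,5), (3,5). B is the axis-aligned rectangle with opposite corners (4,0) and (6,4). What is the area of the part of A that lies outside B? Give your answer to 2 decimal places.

12.00

|A∩B|: x∈[4,6], y∈[0,4] → 2·4 = 8.
|A| = 20.
|A ∖ B| = |A| − |A∩B| = 20 − 8 = 12.00.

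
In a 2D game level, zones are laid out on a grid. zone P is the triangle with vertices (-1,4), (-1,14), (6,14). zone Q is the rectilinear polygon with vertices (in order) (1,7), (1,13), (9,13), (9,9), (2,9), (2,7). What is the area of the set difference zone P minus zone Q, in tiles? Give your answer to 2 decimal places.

21.98

|zone P| = 35, |zone P∩zone Q| = 13.0214.
|zone P ∖ zone Q| = |zone P| − |zone P∩zone Q| = 35 − 13.0214 = 21.98.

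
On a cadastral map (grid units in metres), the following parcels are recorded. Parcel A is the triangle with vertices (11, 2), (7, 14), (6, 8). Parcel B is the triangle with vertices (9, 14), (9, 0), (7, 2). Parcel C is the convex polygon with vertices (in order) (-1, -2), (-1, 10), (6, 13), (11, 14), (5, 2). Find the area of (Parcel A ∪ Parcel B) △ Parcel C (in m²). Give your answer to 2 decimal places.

|Parcel A ∪ Parcel B| = 27.6.
|(Parcel A ∪ Parcel B) ∩ Parcel C| = 11.331.
|(Parcel A ∪ Parcel B) △ Parcel C| = 27.6 + 100 − 22.6621 = 104.94.

104.94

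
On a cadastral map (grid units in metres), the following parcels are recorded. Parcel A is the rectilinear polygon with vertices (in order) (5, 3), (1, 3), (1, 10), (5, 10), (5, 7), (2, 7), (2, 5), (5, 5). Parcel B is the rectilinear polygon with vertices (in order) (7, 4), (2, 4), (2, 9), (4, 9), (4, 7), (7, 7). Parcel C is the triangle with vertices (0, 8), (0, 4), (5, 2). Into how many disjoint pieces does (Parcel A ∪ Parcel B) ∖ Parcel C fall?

2

(Parcel A ∪ Parcel B) ∖ Parcel C splits into 2 disjoint pieces (area 0.45, area 27.9833).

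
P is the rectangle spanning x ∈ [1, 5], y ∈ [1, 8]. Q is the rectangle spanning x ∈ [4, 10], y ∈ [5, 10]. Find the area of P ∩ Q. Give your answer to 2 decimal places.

3.00

|P∩Q|: x∈[4,5], y∈[5,8] → 1·3 = 3.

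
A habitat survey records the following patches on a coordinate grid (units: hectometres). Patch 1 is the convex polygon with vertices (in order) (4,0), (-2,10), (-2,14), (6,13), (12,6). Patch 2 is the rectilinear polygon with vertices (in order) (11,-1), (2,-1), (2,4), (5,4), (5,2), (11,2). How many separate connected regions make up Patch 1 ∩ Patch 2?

Patch 1 ∩ Patch 2 is a single connected region.

1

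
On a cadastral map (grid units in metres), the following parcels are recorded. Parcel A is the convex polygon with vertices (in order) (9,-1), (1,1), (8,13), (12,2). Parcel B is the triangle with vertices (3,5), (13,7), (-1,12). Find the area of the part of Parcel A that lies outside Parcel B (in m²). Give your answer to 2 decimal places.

|Parcel A| = 77.5, |Parcel A∩Parcel B| = 16.4863.
|Parcel A ∖ Parcel B| = |Parcel A| − |Parcel A∩Parcel B| = 77.5 − 16.4863 = 61.01.

61.01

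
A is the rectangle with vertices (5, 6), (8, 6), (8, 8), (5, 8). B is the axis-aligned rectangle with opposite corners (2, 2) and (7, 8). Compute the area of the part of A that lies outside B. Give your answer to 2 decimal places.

|A∩B|: x∈[5,7], y∈[6,8] → 2·2 = 4.
|A| = 6.
|A ∖ B| = |A| − |A∩B| = 6 − 4 = 2.00.

2.00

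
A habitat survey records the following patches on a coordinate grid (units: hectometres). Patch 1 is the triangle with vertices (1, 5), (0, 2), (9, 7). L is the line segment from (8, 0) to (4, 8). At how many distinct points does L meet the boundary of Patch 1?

The segment meets the boundary at (5,6), (5.478,5.043).

2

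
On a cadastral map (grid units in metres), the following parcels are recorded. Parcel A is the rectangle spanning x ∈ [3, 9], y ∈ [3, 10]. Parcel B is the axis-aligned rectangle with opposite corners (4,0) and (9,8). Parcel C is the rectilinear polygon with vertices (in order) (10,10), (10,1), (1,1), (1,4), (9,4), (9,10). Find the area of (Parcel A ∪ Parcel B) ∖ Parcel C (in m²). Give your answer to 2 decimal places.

41.00

|Parcel A ∪ Parcel B| = 57.
|(Parcel A ∪ Parcel B) ∩ Parcel C| = 16.
|(Parcel A ∪ Parcel B) ∖ Parcel C| = 57 − 16 = 41.00.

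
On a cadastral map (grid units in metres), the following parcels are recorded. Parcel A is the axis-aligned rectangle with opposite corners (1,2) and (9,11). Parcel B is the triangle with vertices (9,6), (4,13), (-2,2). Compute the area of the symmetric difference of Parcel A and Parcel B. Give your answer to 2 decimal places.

|Parcel A| = 72, |Parcel B| = 48.5, |Parcel A∩Parcel B| = 39.3669.
|Parcel A △ Parcel B| = |Parcel A| + |Parcel B| − 2·|Parcel A∩Parcel B| = 72 + 48.5 − 78.7338 = 41.77.

41.77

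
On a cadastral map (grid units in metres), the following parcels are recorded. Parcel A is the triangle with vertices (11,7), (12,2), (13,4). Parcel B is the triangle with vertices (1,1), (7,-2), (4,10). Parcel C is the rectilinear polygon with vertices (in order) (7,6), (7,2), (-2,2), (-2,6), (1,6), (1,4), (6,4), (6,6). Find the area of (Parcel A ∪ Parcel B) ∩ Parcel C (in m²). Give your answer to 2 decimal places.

The region (Parcel A ∪ Parcel B) ∩ Parcel C is the polygon with vertices (6,2), (1.333,2), (2,4), (5.5,4).
By the shoelace formula its area is 8.17.

8.17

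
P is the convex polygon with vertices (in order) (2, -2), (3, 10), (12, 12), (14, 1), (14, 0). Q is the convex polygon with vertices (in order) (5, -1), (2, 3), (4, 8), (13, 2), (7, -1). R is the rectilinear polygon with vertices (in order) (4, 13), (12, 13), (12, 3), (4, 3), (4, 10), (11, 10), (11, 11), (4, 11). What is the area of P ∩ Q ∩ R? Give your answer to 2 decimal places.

18.75

The intersection is the polygon with vertices (11.5,3), (4,3), (4,8).
By the shoelace formula its area is 18.75.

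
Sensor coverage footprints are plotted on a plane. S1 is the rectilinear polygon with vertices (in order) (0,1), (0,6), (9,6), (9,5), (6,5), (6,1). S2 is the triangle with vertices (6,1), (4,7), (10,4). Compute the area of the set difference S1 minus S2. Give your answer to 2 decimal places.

27.83

|S1| = 33, |S1∩S2| = 5.1667.
|S1 ∖ S2| = |S1| − |S1∩S2| = 33 − 5.1667 = 27.83.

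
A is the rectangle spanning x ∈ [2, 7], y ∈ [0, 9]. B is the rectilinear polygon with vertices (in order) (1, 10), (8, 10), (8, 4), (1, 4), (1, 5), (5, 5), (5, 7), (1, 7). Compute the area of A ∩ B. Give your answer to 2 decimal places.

The intersection is the polygon with vertices (2,9), (7,9), (7,4), (2,4), (2,5), (5,5), (5,7), (2,7).
By the shoelace formula its area is 19.00.

19.00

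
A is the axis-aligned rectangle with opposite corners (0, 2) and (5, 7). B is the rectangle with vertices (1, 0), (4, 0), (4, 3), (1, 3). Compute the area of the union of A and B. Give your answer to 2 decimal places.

By inclusion–exclusion:
Individual areas: |A| = 25, |B| = 9.
|A∩B|: x∈[1,4], y∈[2,3] → 3·1 = 3.
|A ∪ B| = 34 − 3 = 31.00.

31.00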